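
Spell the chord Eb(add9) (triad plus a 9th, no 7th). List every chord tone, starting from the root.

Root Eb, quality added-ninth:
Eb — root
G — major 3rd
Bb — perfect 5th
F — major 9th

Eb, G, Bb, F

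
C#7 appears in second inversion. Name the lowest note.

C#7 in root position is C#–E#–G#–B.
Second inversion places the fifth in the bass, which is G#.

G#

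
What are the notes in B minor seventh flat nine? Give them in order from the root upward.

B D F-sharp A C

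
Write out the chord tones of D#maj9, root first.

D# – F## – A# – C## – E#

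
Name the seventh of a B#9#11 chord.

B#9#11 is built on B#; its 7th is a minor 7th above the root.
A seventh above B uses the letter A, and the minor 7th above B# is A#.

A#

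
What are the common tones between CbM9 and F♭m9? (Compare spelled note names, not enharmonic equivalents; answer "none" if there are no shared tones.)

C♭ – G♭

CbM9: C♭ E♭ G♭ B♭ D♭
F♭m9: F♭ A𝄫 C♭ E𝄫 G♭
Common to both → C♭, G♭.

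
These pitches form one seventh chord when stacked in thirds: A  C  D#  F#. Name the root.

D#

Stacking in thirds gives D# – F# – A – C, so D# is the root — D# diminished seventh.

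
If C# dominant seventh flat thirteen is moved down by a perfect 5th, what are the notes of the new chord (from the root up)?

F# A# C# E D

A perfect 5th down from C# is F#, so the new chord is F# dominant seventh flat thirteen.
F# — root
A# — major 3rd
C# — perfect 5th
E — minor 7th
D — minor 13th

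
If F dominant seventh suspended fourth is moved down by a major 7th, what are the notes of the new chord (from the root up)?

Gb Cb Db Fb

A major 7th down from F is Gb, so the new chord is Gb dominant seventh suspended fourth.
- root: Gb
- perfect 4th: Cb
- perfect 5th: Db
- minor 7th: Fb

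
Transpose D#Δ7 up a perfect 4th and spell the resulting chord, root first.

G#  B#  D#  F##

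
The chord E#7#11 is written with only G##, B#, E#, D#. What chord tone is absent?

A##

E#7#11 = E#, G##, B#, D#, A##. The voicing lacks the 11th (augmented 11th), A##.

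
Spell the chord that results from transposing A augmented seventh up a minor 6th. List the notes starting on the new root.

Transposed root: A → F (minor 6th up). So we spell F augmented seventh:
Root: F
Major 3rd (3rd): A
Augmented 5th (5th): C-sharp
Minor 7th (7th): E-flat

F – A – C-sharp – E-flat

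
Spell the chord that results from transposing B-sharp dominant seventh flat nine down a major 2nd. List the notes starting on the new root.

A# – C## – E# – G# – B

B# down a major 2nd → A#. New chord: A# dominant seventh flat nine.
root → A#
3rd (major 3rd) → C##
5th (perfect 5th) → E#
7th (minor 7th) → G#
9th (minor 9th) → B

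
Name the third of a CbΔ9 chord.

CbΔ9 is built on Cb; its 3rd is a major 3rd above the root.
A third above C uses the letter E, and the major 3rd above Cb is Eb.

Eb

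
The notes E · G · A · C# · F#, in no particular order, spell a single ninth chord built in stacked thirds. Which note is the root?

Arranged so that each adjacent pair is a third by letter name: F# – A – C# – E – G.
The bottom of that stack, F#, is the root (this is F# minor seventh flat nine).

F#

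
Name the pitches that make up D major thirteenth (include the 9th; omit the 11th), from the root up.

D, F-sharp, A, C-sharp, E, B

D major thirteenth is a major thirteenth built on D.
root → D
3rd (major 3rd) → F-sharp
5th (perfect 5th) → A
7th (major 7th) → C-sharp
9th (major 9th) → E
13th (major 13th) → B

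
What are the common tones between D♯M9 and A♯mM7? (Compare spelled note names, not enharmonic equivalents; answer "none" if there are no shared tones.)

A# E#

D♯M9 = D#, F##, A#, C##, E#.
A♯mM7 = A#, C#, E#, G##.
Shared: A#, E#.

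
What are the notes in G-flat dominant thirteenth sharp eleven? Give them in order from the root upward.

Root G-flat, quality dominant thirteenth sharp eleven:
root → G-flat
3rd (major 3rd) → B-flat
5th (perfect 5th) → D-flat
7th (minor 7th) → F-flat
9th (major 9th) → A-flat
11th (augmented 11th) → C
13th (major 13th) → E-flat

G-flat  B-flat  D-flat  F-flat  A-flat  C  E-flat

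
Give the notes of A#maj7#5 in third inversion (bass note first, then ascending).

G## – A# – C## – E##

In root position, A#maj7#5 is A#–C##–E##–G##.
Third inversion puts the seventh (G##) in the bass.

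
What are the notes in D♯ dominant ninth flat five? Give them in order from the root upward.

Root D-sharp, quality dominant ninth flat five:
root → D-sharp
3rd (major 3rd) → F-double-sharp
5th (diminished 5th) → A
7th (minor 7th) → C-sharp
9th (major 9th) → E-sharp

D-sharp  F-double-sharp  A  C-sharp  E-sharp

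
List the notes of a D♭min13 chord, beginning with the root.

Db Fb Ab Cb Eb Gb Bb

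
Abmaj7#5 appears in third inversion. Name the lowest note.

Abmaj7#5 = Ab–C–E–G. Third inversion → seventh in the bass = G.

G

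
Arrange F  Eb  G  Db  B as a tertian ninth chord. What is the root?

Arranged so that each adjacent pair is a third by letter name: Eb – G – B – Db – F.
The bottom of that stack, Eb, is the root (this is Eb dominant ninth sharp five).

Eb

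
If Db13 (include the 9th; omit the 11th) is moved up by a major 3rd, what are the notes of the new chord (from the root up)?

Db up a major 3rd → F. New chord: F dominant thirteenth.
F — root
A — major 3rd
C — perfect 5th
Eb — minor 7th
G — major 9th
D — major 13th

F, A, C, Eb, G, D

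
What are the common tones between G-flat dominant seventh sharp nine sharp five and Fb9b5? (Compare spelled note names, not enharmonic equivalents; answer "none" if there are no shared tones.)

Gb – Fb

G-flat dominant seventh sharp nine sharp five = Gb, Bb, D, Fb, A.
Fb9b5 = Fb, Ab, Cbb, Ebb, Gb.
Shared: Gb, Fb.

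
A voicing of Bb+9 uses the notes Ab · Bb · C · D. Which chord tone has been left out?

F#

Bb+9 = Bb, D, F#, Ab, C. The voicing lacks the 5th (augmented 5th), F#.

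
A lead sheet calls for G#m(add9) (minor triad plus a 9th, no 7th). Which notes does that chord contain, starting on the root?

G#m(add9): minor added-ninth on G#.
root → G#
3rd (minor 3rd) → B
5th (perfect 5th) → D#
9th (major 9th) → A#

G#, B, D#, A#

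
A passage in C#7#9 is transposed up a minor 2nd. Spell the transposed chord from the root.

Transposed root: C♯ → D (minor 2nd up). So we spell D dominant seventh sharp nine:
root → D
3rd (major 3rd) → F♯
5th (perfect 5th) → A
7th (minor 7th) → C
9th (augmented 9th) → E♯

D F♯ A C E♯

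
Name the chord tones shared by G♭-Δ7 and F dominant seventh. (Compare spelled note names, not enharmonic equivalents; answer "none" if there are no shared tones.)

F

G♭-Δ7 = Gb, Bbb, Db, F.
F dominant seventh = F, A, C, Eb.
Shared: F.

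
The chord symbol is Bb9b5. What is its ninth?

C

Bb9b5 is built on Bb; its 9th is a major 9th above the root.
A second above B uses the letter C, and the major 9th above Bb is C.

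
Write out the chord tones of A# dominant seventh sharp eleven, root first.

A# dominant seventh sharp eleven is a dominant seventh sharp eleven built on A#.
- root: A#
- major 3rd: C##
- perfect 5th: E#
- minor 7th: G#
- augmented 11th: D##

A#, C##, E#, G#, D##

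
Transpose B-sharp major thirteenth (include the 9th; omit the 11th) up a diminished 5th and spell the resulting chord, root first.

Transposed root: B# → F# (diminished 5th up). So we spell F# major thirteenth:
root → F#
3rd (major 3rd) → A#
5th (perfect 5th) → C#
7th (major 7th) → E#
9th (major 9th) → G#
13th (major 13th) → D#

F#, A#, C#, E#, G#, D#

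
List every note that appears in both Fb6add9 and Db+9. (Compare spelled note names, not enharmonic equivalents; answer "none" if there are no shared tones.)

Cb Db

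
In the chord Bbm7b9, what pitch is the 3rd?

Db

Bbm7b9 is built on Bb; its 3rd is a minor 3rd above the root.
A third above B uses the letter D, and the minor 3rd above Bb is Db.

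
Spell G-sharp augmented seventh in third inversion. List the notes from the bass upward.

F#, G#, B#, D##

In root position, G-sharp augmented seventh is G#–B#–D##–F#.
Third inversion puts the seventh (F#) in the bass.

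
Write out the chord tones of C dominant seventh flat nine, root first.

C, E, G, Bb, Db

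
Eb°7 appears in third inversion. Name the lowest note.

Dbb

Eb°7 in root position is Eb–Gb–Bbb–Dbb.
Third inversion places the seventh in the bass, which is Dbb.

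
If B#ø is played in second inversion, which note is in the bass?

B#ø in root position is B#–D#–F#–A#.
Second inversion places the fifth in the bass, which is F#.

F#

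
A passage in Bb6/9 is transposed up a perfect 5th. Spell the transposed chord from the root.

F, A, C, D, G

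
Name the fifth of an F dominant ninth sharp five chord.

C#

F dominant ninth sharp five is built on F; its 5th is an augmented 5th above the root.
A fifth above F uses the letter C, and the augmented 5th above F is C#.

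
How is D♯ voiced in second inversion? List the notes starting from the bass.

A♯, D♯, F𝄪

In root position, D♯ is D♯–F𝄪–A♯.
Second inversion puts the fifth (A♯) in the bass.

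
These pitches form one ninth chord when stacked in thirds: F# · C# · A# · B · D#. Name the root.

B

Arranged so that each adjacent pair is a third by letter name: B – D# – F# – A# – C#.
The bottom of that stack, B, is the root (this is B major ninth).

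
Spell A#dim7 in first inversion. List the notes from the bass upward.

C#  E  G  A#

A#dim7 = A#–C#–E–G; first inversion → third (C#) lowest.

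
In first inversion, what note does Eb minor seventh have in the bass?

G♭

Eb minor seventh = E♭–G♭–B♭–D♭. First inversion → third in the bass = G♭.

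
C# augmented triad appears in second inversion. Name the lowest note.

C# augmented triad = C#–E#–G##. Second inversion → fifth in the bass = G##.

G##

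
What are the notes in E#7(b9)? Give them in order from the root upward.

E# – G## – B# – D# – F#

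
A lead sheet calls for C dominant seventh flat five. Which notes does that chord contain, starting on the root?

C  E  G-flat  B-flat

C dominant seventh flat five: dominant seventh flat five on C.
Root: C
Major 3rd (3rd): E
Diminished 5th (5th): G-flat
Minor 7th (7th): B-flat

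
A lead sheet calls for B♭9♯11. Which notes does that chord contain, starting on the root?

B♭9♯11 is a dominant ninth sharp eleven built on Bb.
Bb — root
D — major 3rd
F — perfect 5th
Ab — minor 7th
C — major 9th
E — augmented 11th

Bb, D, F, Ab, C, E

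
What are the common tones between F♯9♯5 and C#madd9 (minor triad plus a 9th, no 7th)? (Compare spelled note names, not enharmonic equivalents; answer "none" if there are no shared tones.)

F♯9♯5 = F#, A#, C##, E, G#.
C#madd9 = C#, E, G#, D#.
Shared: E, G#.

E G#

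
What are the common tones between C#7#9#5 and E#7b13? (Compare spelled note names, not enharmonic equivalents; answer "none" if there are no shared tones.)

C#, E#, G##

C#7#9#5 = C#, E#, G##, B, D##.
E#7b13 = E#, G##, B#, D#, C#.
Shared: C#, E#, G##.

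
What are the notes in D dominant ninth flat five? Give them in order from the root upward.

D F-sharp A-flat C E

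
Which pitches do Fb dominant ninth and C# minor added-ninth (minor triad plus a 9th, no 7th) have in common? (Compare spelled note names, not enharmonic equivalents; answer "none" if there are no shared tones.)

none

Fb dominant ninth: F-flat A-flat C-flat E-double-flat G-flat
C# minor added-ninth: C-sharp E G-sharp D-sharp
Common to both → none.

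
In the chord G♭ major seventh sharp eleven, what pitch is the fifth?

Db

G♭ major seventh sharp eleven is built on Gb; its 5th is a perfect 5th above the root.
A fifth above G uses the letter D, and the perfect 5th above Gb is Db.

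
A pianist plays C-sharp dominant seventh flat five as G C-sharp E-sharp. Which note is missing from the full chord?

C-sharp dominant seventh flat five = C-sharp, E-sharp, G, B. The voicing lacks the 7th (minor 7th), B.

B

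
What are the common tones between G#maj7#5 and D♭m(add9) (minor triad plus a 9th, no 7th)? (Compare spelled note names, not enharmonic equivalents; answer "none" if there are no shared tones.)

G#maj7#5 = G#, B#, D##, F##.
D♭m(add9) = Db, Fb, Ab, Eb.
Shared: none.

none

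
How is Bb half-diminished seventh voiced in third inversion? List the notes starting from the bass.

A-flat – B-flat – D-flat – F-flat

In root position, Bb half-diminished seventh is B-flat–D-flat–F-flat–A-flat.
Third inversion puts the seventh (A-flat) in the bass.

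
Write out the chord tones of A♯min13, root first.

A#  C#  E#  G#  B#  D#  F##

Root A#, quality minor thirteenth:
A# — root
C# — minor 3rd
E# — perfect 5th
G# — minor 7th
B# — major 9th
D# — perfect 11th
F## — major 13th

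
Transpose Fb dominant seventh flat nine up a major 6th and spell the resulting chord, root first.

D-flat, F, A-flat, C-flat, E-double-flat

Transposed root: F-flat → D-flat (major 6th up). So we spell D-flat dominant seventh flat nine:
root → D-flat
3rd (major 3rd) → F
5th (perfect 5th) → A-flat
7th (minor 7th) → C-flat
9th (minor 9th) → E-double-flat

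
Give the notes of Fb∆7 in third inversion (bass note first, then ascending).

Eb, Fb, Ab, Cb

Fb∆7 = Fb–Ab–Cb–Eb; third inversion → seventh (Eb) lowest.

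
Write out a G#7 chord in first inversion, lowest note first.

B♯, D♯, F♯, G♯

In root position, G#7 is G♯–B♯–D♯–F♯.
First inversion puts the third (B♯) in the bass.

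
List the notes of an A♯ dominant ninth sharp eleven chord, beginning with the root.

A# C## E# G# B# D##

A♯ dominant ninth sharp eleven is a dominant ninth sharp eleven built on A#.
A# — root
C## — major 3rd
E# — perfect 5th
G# — minor 7th
B# — major 9th
D## — augmented 11th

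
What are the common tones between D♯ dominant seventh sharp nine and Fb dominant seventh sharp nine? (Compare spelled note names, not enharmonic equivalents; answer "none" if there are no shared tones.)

none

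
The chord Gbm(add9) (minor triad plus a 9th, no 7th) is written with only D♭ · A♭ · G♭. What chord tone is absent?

The full Gbm(add9) chord is G♭, B𝄫, D♭, A♭.
Comparing with the voicing, the minor 3rd (3rd) — B𝄫 — is absent.

B𝄫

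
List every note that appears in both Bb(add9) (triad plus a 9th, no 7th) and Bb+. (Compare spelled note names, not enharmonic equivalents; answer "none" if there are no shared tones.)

Bb, D

Bb(add9): Bb D F C
Bb+: Bb D F#
Common to both → Bb, D.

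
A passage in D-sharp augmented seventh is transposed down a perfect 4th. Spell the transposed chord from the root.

A perfect 4th down from D-sharp is A-sharp, so the new chord is A-sharp augmented seventh.
A-sharp — root
C-double-sharp — major 3rd
E-double-sharp — augmented 5th
G-sharp — minor 7th

A-sharp C-double-sharp E-double-sharp G-sharp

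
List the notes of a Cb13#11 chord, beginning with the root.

Cb13#11 is a dominant thirteenth sharp eleven built on Cb.
Cb — root
Eb — major 3rd
Gb — perfect 5th
Bbb — minor 7th
Db — major 9th
F — augmented 11th
Ab — major 13th

Cb Eb Gb Bbb Db F Ab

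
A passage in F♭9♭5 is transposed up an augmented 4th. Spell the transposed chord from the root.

Fb up an augmented 4th → Bb. New chord: Bb dominant ninth flat five.
- root: Bb
- major 3rd: D
- diminished 5th: Fb
- minor 7th: Ab
- major 9th: C

Bb D Fb Ab C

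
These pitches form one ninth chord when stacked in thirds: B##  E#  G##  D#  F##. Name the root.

Arranged so that each adjacent pair is a third by letter name: E# – G## – B## – D# – F##.
The bottom of that stack, E#, is the root (this is E# dominant ninth sharp five).

E#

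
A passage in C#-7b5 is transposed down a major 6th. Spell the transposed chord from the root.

A major 6th down from C# is E, so the new chord is E half-diminished seventh.
E — root
G — minor 3rd
Bb — diminished 5th
D — minor 7th

E G Bb D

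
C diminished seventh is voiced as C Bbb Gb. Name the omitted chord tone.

C diminished seventh = C, Eb, Gb, Bbb. The voicing lacks the 3rd (minor 3rd), Eb.

Eb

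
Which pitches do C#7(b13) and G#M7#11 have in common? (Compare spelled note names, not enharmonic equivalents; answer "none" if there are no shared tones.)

G#

C#7(b13) = C#, E#, G#, B, A.
G#M7#11 = G#, B#, D#, F##, C##.
Shared: G#.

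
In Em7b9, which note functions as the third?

Em7b9 is built on E; its 3rd is a minor 3rd above the root.
A third above E uses the letter G, and the minor 3rd above E is G.

G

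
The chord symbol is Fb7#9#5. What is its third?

A♭

Root of Fb7#9#5 = F♭. The 3rd is a major 3rd: F♭ up a major 3rd → A♭.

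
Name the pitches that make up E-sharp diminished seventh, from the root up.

E-sharp  G-sharp  B  D

E-sharp diminished seventh: diminished seventh on E-sharp.
Root: E-sharp
Minor 3rd (3rd): G-sharp
Diminished 5th (5th): B
Diminished 7th (7th): D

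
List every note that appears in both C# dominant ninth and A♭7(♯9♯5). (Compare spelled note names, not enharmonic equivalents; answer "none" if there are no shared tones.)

B

C# dominant ninth: C# E# G# B D#
A♭7(♯9♯5): Ab C E Gb B
Common to both → B.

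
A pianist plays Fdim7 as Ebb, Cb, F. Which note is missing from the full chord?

The full Fdim7 chord is F, Ab, Cb, Ebb.
Comparing with the voicing, the minor 3rd (3rd) — Ab — is absent.

Ab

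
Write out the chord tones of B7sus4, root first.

B – E – F# – A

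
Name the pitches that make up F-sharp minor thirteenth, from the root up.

F-sharp minor thirteenth is a minor thirteenth built on F-sharp.
Root: F-sharp
Minor 3rd (3rd): A
Perfect 5th (5th): C-sharp
Minor 7th (7th): E
Major 9th (9th): G-sharp
Perfect 11th (11th): B
Major 13th (13th): D-sharp

F-sharp A C-sharp E G-sharp B D-sharp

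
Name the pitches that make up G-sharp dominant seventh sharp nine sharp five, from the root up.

G-sharp, B-sharp, D-double-sharp, F-sharp, A-double-sharp

G-sharp dominant seventh sharp nine sharp five: dominant seventh sharp nine sharp five on G-sharp.
Root: G-sharp
Major 3rd (3rd): B-sharp
Augmented 5th (5th): D-double-sharp
Minor 7th (7th): F-sharp
Augmented 9th (9th): A-double-sharp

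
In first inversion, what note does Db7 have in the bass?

F

Db7 = Db–F–Ab–Cb. First inversion → third in the bass = F.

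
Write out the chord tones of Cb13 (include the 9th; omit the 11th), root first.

C♭ – E♭ – G♭ – B𝄫 – D♭ – A♭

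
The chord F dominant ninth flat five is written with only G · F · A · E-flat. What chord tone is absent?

C-flat

The full F dominant ninth flat five chord is F, A, C-flat, E-flat, G.
Comparing with the voicing, the diminished 5th (5th) — C-flat — is absent.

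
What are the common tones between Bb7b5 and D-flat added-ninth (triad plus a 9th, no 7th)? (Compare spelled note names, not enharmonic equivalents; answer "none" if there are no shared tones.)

A♭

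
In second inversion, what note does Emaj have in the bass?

Emaj = E–G♯–B. Second inversion → fifth in the bass = B.

B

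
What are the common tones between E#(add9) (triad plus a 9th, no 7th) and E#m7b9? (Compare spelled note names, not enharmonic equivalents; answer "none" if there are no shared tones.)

E#(add9) = E#, G##, B#, F##.
E#m7b9 = E#, G#, B#, D#, F#.
Shared: E#, B#.

E#, B#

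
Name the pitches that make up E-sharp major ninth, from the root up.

E-sharp – G-double-sharp – B-sharp – D-double-sharp – F-double-sharp

Root E-sharp, quality major ninth:
- root: E-sharp
- major 3rd: G-double-sharp
- perfect 5th: B-sharp
- major 7th: D-double-sharp
- major 9th: F-double-sharp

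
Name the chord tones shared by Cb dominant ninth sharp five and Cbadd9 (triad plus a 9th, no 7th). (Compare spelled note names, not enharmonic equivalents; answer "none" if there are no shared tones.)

Cb dominant ninth sharp five = Cb, Eb, G, Bbb, Db.
Cbadd9 = Cb, Eb, Gb, Db.
Shared: Cb, Eb, Db.

Cb, Eb, Db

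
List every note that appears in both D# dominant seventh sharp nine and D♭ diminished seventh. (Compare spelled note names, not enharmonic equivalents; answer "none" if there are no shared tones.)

none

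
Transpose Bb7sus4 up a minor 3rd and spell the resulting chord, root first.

D♭ G♭ A♭ C♭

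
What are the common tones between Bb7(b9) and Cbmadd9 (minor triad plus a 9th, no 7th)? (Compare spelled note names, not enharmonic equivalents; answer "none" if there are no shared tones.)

Cb

Bb7(b9) = Bb, D, F, Ab, Cb.
Cbmadd9 = Cb, Ebb, Gb, Db.
Shared: Cb.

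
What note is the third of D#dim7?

F#

D#dim7 is built on D#; its 3rd is a minor 3rd above the root.
A third above D uses the letter F, and the minor 3rd above D# is F#.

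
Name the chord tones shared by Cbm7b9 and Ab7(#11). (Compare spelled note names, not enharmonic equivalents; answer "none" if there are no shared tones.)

Cbm7b9: C♭ E𝄫 G♭ B𝄫 D𝄫
Ab7(#11): A♭ C E♭ G♭ D
Common to both → G♭.

G♭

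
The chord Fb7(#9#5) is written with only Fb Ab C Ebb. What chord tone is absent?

Fb7(#9#5) = Fb, Ab, C, Ebb, G. The voicing lacks the 9th (augmented 9th), G.

G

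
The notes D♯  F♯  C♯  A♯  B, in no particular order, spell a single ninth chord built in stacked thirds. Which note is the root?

B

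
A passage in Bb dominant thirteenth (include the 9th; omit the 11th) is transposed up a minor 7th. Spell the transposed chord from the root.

Ab  C  Eb  Gb  Bb  F

Bb up a minor 7th → Ab. New chord: Ab dominant thirteenth.
Ab — root
C — major 3rd
Eb — perfect 5th
Gb — minor 7th
Bb — major 9th
F — major 13th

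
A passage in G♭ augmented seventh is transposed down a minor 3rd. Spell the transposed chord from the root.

E♭ G B D♭

G♭ down a minor 3rd → E♭. New chord: E♭ augmented seventh.
- root: E♭
- major 3rd: G
- augmented 5th: B
- minor 7th: D♭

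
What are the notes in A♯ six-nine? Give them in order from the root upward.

A♯ six-nine is a six-nine built on A-sharp.
root → A-sharp
3rd (major 3rd) → C-double-sharp
5th (perfect 5th) → E-sharp
6th (major 6th) → F-double-sharp
9th (major 9th) → B-sharp

A-sharp, C-double-sharp, E-sharp, F-double-sharp, B-sharp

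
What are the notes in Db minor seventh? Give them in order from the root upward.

Db – Fb – Ab – Cb

Db minor seventh is a minor seventh built on Db.
- root: Db
- minor 3rd: Fb
- perfect 5th: Ab
- minor 7th: Cb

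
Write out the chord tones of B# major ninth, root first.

B# major ninth: major ninth on B-sharp.
Root: B-sharp
Major 3rd (3rd): D-double-sharp
Perfect 5th (5th): F-double-sharp
Major 7th (7th): A-double-sharp
Major 9th (9th): C-double-sharp

B-sharp – D-double-sharp – F-double-sharp – A-double-sharp – C-double-sharp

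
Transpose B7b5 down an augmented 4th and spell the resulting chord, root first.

F  A  Cb  Eb

Transposed root: B → F (augmented 4th down). So we spell F dominant seventh flat five:
F — root
A — major 3rd
Cb — diminished 5th
Eb — minor 7th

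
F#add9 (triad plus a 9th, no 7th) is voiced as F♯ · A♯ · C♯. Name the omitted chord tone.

G♯

The full F#add9 chord is F♯, A♯, C♯, G♯.
Comparing with the voicing, the major 9th (9th) — G♯ — is absent.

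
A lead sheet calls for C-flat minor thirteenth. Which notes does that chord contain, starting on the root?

Cb  Ebb  Gb  Bbb  Db  Fb  Ab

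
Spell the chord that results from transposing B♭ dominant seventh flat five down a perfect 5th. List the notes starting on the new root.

Eb G Bbb Db

Bb down a perfect 5th → Eb. New chord: Eb dominant seventh flat five.
Root: Eb
Major 3rd (3rd): G
Diminished 5th (5th): Bbb
Minor 7th (7th): Db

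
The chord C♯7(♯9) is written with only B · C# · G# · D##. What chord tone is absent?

C♯7(♯9) = C#, E#, G#, B, D##. The voicing lacks the 3rd (major 3rd), E#.

E#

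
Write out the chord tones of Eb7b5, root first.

Eb  G  Bbb  Db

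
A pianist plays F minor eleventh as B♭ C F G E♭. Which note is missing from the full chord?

The full F minor eleventh chord is F, A♭, C, E♭, G, B♭.
Comparing with the voicing, the minor 3rd (3rd) — A♭ — is absent.

A♭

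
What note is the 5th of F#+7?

Root of F#+7 = F#. The 5th is an augmented 5th: F# up an augmented 5th → C##.

C##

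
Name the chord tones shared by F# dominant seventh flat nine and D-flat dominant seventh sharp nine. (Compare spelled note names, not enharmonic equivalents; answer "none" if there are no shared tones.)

F# dominant seventh flat nine: F-sharp A-sharp C-sharp E G
D-flat dominant seventh sharp nine: D-flat F A-flat C-flat E
Common to both → E.

E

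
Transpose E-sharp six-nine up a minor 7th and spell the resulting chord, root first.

D-sharp F-double-sharp A-sharp B-sharp E-sharp

E-sharp up a minor 7th → D-sharp. New chord: D-sharp six-nine.
- root: D-sharp
- major 3rd: F-double-sharp
- perfect 5th: A-sharp
- major 6th: B-sharp
- major 9th: E-sharp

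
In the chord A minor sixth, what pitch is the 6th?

A minor sixth is built on A; its 6th is a major 6th above the root.
A sixth above A uses the letter F, and the major 6th above A is F#.

F#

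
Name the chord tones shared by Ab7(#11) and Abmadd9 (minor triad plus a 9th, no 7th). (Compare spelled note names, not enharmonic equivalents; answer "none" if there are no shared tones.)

Ab7(#11) = Ab, C, Eb, Gb, D.
Abmadd9 = Ab, Cb, Eb, Bb.
Shared: Ab, Eb.

Ab  Eb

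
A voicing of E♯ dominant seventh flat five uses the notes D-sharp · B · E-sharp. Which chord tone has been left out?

G-double-sharp

The full E♯ dominant seventh flat five chord is E-sharp, G-double-sharp, B, D-sharp.
Comparing with the voicing, the major 3rd (3rd) — G-double-sharp — is absent.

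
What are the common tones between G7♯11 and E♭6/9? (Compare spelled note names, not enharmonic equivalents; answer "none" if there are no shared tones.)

G7♯11: G B D F C♯
E♭6/9: E♭ G B♭ C F
Common to both → G, F.

G, F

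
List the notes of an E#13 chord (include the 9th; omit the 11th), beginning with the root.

E#13: dominant thirteenth on E#.
E# — root
G## — major 3rd
B# — perfect 5th
D# — minor 7th
F## — major 9th
C## — major 13th

E# – G## – B# – D# – F## – C##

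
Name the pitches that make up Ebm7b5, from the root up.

Eb – Gb – Bbb – Db

Ebm7b5: half-diminished seventh on Eb.
root → Eb
3rd (minor 3rd) → Gb
5th (diminished 5th) → Bbb
7th (minor 7th) → Db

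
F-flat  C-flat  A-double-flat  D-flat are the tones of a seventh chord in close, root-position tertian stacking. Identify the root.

D-flat

Arranged so that each adjacent pair is a third by letter name: D-flat – F-flat – A-double-flat – C-flat.
The bottom of that stack, D-flat, is the root (this is D-flat half-diminished seventh).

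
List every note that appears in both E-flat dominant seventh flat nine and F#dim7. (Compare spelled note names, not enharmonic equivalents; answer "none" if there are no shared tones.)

Eb

E-flat dominant seventh flat nine: Eb G Bb Db Fb
F#dim7: F# A C Eb
Common to both → Eb.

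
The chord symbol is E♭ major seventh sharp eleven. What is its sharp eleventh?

A

E♭ major seventh sharp eleven is built on E-flat; its 11th is an augmented 11th above the root.
A fourth above E uses the letter A, and the augmented 11th above E-flat is A.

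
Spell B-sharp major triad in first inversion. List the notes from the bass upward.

D## – F## – B#

In root position, B-sharp major triad is B#–D##–F##.
First inversion puts the third (D##) in the bass.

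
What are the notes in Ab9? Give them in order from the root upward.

Ab – C – Eb – Gb – Bb

Ab9: dominant ninth on Ab.
Ab — root
C — major 3rd
Eb — perfect 5th
Gb — minor 7th
Bb — major 9th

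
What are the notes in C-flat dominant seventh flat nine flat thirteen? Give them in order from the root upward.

C-flat dominant seventh flat nine flat thirteen is a dominant seventh flat nine flat thirteen built on Cb.
Root: Cb
Major 3rd (3rd): Eb
Perfect 5th (5th): Gb
Minor 7th (7th): Bbb
Minor 9th (9th): Dbb
Minor 13th (13th): Abb

Cb Eb Gb Bbb Dbb Abb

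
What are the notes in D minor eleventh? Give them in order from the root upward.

D minor eleventh: minor eleventh on D.
Root: D
Minor 3rd (3rd): F
Perfect 5th (5th): A
Minor 7th (7th): C
Major 9th (9th): E
Perfect 11th (11th): G

D, F, A, C, E, G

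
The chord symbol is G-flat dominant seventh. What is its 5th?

Db

G-flat dominant seventh is built on Gb; its 5th is a perfect 5th above the root.
A fifth above G uses the letter D, and the perfect 5th above Gb is Db.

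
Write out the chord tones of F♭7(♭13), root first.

F♭7(♭13): dominant seventh flat thirteen on Fb.
root → Fb
3rd (major 3rd) → Ab
5th (perfect 5th) → Cb
7th (minor 7th) → Ebb
13th (minor 13th) → Dbb

Fb, Ab, Cb, Ebb, Dbb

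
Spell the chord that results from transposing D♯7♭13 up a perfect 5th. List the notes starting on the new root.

A#, C##, E#, G#, F#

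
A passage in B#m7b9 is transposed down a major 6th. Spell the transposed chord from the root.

B♯ down a major 6th → D♯. New chord: D♯ minor seventh flat nine.
- root: D♯
- minor 3rd: F♯
- perfect 5th: A♯
- minor 7th: C♯
- minor 9th: E

D♯  F♯  A♯  C♯  E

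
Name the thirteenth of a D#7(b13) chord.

D#7(b13) is built on D♯; its 13th is a minor 13th above the root.
A sixth above D uses the letter B, and the minor 13th above D♯ is B.

B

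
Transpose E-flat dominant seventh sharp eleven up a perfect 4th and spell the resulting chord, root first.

Ab  C  Eb  Gb  D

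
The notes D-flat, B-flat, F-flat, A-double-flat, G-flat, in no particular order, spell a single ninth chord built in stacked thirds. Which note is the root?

Stacking in thirds gives G-flat – B-flat – D-flat – F-flat – A-double-flat, so G-flat is the root — G-flat dominant seventh flat nine.

G-flat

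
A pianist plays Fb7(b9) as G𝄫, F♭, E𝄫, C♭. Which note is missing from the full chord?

The full Fb7(b9) chord is F♭, A♭, C♭, E𝄫, G𝄫.
Comparing with the voicing, the major 3rd (3rd) — A♭ — is absent.

A♭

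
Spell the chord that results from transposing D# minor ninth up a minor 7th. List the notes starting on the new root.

A minor 7th up from D♯ is C♯, so the new chord is C♯ minor ninth.
C♯ — root
E — minor 3rd
G♯ — perfect 5th
B — minor 7th
D♯ — major 9th

C♯  E  G♯  B  D♯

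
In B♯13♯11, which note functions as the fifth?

B♯13♯11 is built on B♯; its 5th is a perfect 5th above the root.
A fifth above B uses the letter F, and the perfect 5th above B♯ is F𝄪.

F𝄪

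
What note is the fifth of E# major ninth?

B♯

E# major ninth is built on E♯; its 5th is a perfect 5th above the root.
A fifth above E uses the letter B, and the perfect 5th above E♯ is B♯.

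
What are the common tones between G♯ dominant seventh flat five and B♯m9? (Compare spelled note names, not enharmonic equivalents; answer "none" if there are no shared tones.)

B#

G♯ dominant seventh flat five = G#, B#, D, F#.
B♯m9 = B#, D#, F##, A#, C##.
Shared: B#.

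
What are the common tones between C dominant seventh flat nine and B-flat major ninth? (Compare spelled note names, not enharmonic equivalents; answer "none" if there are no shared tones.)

C dominant seventh flat nine: C E G B-flat D-flat
B-flat major ninth: B-flat D F A C
Common to both → C, B-flat.

C, B-flat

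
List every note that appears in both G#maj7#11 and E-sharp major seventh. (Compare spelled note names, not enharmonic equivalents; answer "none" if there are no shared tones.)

B#

G#maj7#11 = G#, B#, D#, F##, C##.
E-sharp major seventh = E#, G##, B#, D##.
Shared: B#.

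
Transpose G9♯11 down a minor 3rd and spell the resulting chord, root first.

G down a minor 3rd → E. New chord: E dominant ninth sharp eleven.
E — root
G♯ — major 3rd
B — perfect 5th
D — minor 7th
F♯ — major 9th
A♯ — augmented 11th

E – G♯ – B – D – F♯ – A♯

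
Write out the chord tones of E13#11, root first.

E13#11: dominant thirteenth sharp eleven on E.
E — root
G# — major 3rd
B — perfect 5th
D — minor 7th
F# — major 9th
A# — augmented 11th
C# — major 13th

E, G#, B, D, F#, A#, C#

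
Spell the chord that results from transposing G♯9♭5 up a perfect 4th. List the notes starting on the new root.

C# E# G B D#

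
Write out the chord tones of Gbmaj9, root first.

Gbmaj9: major ninth on Gb.
Root: Gb
Major 3rd (3rd): Bb
Perfect 5th (5th): Db
Major 7th (7th): F
Major 9th (9th): Ab

Gb – Bb – Db – F – Ab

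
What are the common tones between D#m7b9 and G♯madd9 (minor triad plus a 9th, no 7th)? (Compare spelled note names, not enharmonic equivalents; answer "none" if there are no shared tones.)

D#  A#

D#m7b9: D# F# A# C# E
G♯madd9: G# B D# A#
Common to both → D#, A#.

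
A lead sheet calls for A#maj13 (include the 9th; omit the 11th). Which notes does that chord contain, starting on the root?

A♯  C𝄪  E♯  G𝄪  B♯  F𝄪

A#maj13 is a major thirteenth built on A♯.
root → A♯
3rd (major 3rd) → C𝄪
5th (perfect 5th) → E♯
7th (major 7th) → G𝄪
9th (major 9th) → B♯
13th (major 13th) → F𝄪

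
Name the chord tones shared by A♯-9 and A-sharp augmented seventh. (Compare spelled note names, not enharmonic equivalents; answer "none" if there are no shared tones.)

A♯-9 = A#, C#, E#, G#, B#.
A-sharp augmented seventh = A#, C##, E##, G#.
Shared: A#, G#.

A#  G#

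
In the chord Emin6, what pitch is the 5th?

Root of Emin6 = E. The 5th is a perfect 5th: E up a perfect 5th → B.

B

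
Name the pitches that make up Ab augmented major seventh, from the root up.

Ab, C, E, G

Ab augmented major seventh is an augmented major seventh built on Ab.
root → Ab
3rd (major 3rd) → C
5th (augmented 5th) → E
7th (major 7th) → G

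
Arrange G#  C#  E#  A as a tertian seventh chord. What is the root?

A

Arranged so that each adjacent pair is a third by letter name: A – C# – E# – G#.
The bottom of that stack, A, is the root (this is A augmented major seventh).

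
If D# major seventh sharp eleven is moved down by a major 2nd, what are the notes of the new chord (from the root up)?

C-sharp E-sharp G-sharp B-sharp F-double-sharp

A major 2nd down from D-sharp is C-sharp, so the new chord is C-sharp major seventh sharp eleven.
root → C-sharp
3rd (major 3rd) → E-sharp
5th (perfect 5th) → G-sharp
7th (major 7th) → B-sharp
11th (augmented 11th) → F-double-sharp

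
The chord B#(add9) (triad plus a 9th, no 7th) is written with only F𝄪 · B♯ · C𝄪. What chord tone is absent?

B#(add9) = B♯, D𝄪, F𝄪, C𝄪. The voicing lacks the 3rd (major 3rd), D𝄪.

D𝄪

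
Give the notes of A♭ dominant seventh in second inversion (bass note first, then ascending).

E-flat, G-flat, A-flat, C

A♭ dominant seventh = A-flat–C–E-flat–G-flat; second inversion → fifth (E-flat) lowest.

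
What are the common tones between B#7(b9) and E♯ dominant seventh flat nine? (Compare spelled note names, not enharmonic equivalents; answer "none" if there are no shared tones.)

B#7(b9) = B#, D##, F##, A#, C#.
E♯ dominant seventh flat nine = E#, G##, B#, D#, F#.
Shared: B#.

B#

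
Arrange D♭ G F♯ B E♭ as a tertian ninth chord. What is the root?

E♭

Stacking in thirds gives E♭ – G – B – D♭ – F♯, so E♭ is the root — E♭ dominant seventh sharp nine sharp five.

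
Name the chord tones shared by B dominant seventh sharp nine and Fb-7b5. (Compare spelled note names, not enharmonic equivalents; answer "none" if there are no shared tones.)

none

B dominant seventh sharp nine = B, D#, F#, A, C##.
Fb-7b5 = Fb, Abb, Cbb, Ebb.
Shared: none.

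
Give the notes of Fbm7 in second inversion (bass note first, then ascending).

In root position, Fbm7 is Fb–Abb–Cb–Ebb.
Second inversion puts the fifth (Cb) in the bass.

Cb, Ebb, Fb, Abb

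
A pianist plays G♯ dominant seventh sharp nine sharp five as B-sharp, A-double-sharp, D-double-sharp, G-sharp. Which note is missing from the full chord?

F-sharp

The full G♯ dominant seventh sharp nine sharp five chord is G-sharp, B-sharp, D-double-sharp, F-sharp, A-double-sharp.
Comparing with the voicing, the minor 7th (7th) — F-sharp — is absent.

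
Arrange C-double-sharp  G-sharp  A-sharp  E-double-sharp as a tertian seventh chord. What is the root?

A-sharp

Arranged so that each adjacent pair is a third by letter name: A-sharp – C-double-sharp – E-double-sharp – G-sharp.
The bottom of that stack, A-sharp, is the root (this is A-sharp augmented seventh).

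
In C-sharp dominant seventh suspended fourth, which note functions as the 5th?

G♯

Root of C-sharp dominant seventh suspended fourth = C♯. The 5th is a perfect 5th: C♯ up a perfect 5th → G♯.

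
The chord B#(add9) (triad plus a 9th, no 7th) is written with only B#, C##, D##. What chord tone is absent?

F##

The full B#(add9) chord is B#, D##, F##, C##.
Comparing with the voicing, the perfect 5th (5th) — F## — is absent.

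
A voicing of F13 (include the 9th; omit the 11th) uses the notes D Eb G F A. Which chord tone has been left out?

The full F13 chord is F, A, C, Eb, G, D.
Comparing with the voicing, the perfect 5th (5th) — C — is absent.

C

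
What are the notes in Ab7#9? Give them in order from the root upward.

Ab7#9: dominant seventh sharp nine on Ab.
Root: Ab
Major 3rd (3rd): C
Perfect 5th (5th): Eb
Minor 7th (7th): Gb
Augmented 9th (9th): B

Ab – C – Eb – Gb – B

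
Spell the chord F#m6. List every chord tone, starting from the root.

F♯ – A – C♯ – D♯

Root F♯, quality minor sixth:
F♯ — root
A — minor 3rd
C♯ — perfect 5th
D♯ — major 6th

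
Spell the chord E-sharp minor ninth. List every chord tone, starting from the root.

E-sharp minor ninth: minor ninth on E#.
- root: E#
- minor 3rd: G#
- perfect 5th: B#
- minor 7th: D#
- major 9th: F##

E#  G#  B#  D#  F##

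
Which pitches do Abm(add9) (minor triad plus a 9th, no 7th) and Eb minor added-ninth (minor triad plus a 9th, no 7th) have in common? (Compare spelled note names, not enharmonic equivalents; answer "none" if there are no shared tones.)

Eb Bb

Abm(add9): Ab Cb Eb Bb
Eb minor added-ninth: Eb Gb Bb F
Common to both → Eb, Bb.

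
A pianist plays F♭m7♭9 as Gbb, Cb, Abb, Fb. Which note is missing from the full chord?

F♭m7♭9 = Fb, Abb, Cb, Ebb, Gbb. The voicing lacks the 7th (minor 7th), Ebb.

Ebb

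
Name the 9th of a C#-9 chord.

D#

Root of C#-9 = C#. The 9th is a major 9th: C# up a major 9th → D#.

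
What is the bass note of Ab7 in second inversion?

Ab7 = A♭–C–E♭–G♭. Second inversion → fifth in the bass = E♭.

E♭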